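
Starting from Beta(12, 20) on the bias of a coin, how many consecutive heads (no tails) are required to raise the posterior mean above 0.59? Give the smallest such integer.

k = 17

After k heads and 0 tails the posterior is Beta(12+k, 20), with mean (12+k)/(12+20+k).
Set (12+k)/(32+k) > 0.59 and solve: k > (0.59·32 − 12)/(1 − 0.59) = 16.780.
The smallest integer exceeding 16.780 is 17.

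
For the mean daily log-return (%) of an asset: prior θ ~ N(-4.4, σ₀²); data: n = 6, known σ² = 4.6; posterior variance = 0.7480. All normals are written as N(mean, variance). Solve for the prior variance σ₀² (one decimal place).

For the Normal–Normal model with known σ², precisions add: τ_n = τ₀ + n/σ².
So 1/σ₀² = 1/0.7480 − 6/4.6 = 1.336898 − 1.304348 = 0.032550.
Hence σ₀² = 1/0.032550 ≈ 30.7.

σ₀² = 30.7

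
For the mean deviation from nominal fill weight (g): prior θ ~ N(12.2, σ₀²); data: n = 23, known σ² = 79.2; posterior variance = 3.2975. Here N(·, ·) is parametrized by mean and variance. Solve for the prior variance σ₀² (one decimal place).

Posterior precision equals prior precision plus data precision: 1/σ_n² = 1/σ₀² + n/σ².
So 1/σ₀² = 1/3.2975 − 23/79.2 = 0.303260 − 0.290404 = 0.012856.
Hence σ₀² = 1/0.012856 ≈ 77.8.

σ₀² = 77.8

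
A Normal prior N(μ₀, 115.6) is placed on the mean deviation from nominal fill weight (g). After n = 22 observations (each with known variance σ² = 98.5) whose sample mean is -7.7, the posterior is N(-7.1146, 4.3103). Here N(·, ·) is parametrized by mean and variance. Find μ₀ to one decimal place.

The posterior mean is a precision-weighted average: μ_n = (τ₀μ₀ + τ_data·x̄)/(τ₀+τ_data), with τ₀=1/σ₀² and τ_data=n/σ².
Here τ₀ = 1/115.6 = 0.008651 and τ_data = 22/98.5 = 0.223350, so τ_n = 0.232001.
Rearranging for μ₀: μ₀ = (μ_n·τ_n − τ_data·x̄)/τ₀ = (-7.1146·0.232001 − 0.223350·-7.7) / 0.008651 = 0.069201/0.008651 ≈ 8.0.

μ₀ = 8.0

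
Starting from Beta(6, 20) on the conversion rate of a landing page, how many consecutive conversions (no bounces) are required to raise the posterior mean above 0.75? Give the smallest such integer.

After k conversions and 0 bounces the posterior is Beta(6+k, 20), with mean (6+k)/(6+20+k).
Set (6+k)/(26+k) > 0.75 and solve: k > (0.75·26 − 6)/(1 − 0.75) = 54.000.
The smallest integer exceeding 54.000 is 55, and checking k=55: (61)/(81) = 0.7531 > 0.75.

k = 55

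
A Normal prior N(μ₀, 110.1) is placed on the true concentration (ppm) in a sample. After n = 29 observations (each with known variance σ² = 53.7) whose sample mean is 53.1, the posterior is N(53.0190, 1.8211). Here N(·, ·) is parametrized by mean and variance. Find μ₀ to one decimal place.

μ₀ = 48.2

The posterior mean is a precision-weighted average: μ_n = (τ₀μ₀ + τ_data·x̄)/(τ₀+τ_data), with τ₀=1/σ₀² and τ_data=n/σ².
Here τ₀ = 1/110.1 = 0.009083 and τ_data = 29/53.7 = 0.540037, so τ_n = 0.549120.
Rearranging for μ₀: μ₀ = (μ_n·τ_n − τ_data·x̄)/τ₀ = (53.0190·0.549120 − 0.540037·53.1) / 0.009083 = 0.437829/0.009083 ≈ 48.2.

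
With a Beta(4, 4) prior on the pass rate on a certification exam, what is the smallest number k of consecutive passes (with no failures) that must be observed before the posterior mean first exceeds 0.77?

After k passes and 0 failures the posterior is Beta(4+k, 4), with mean (4+k)/(4+4+k).
Set (4+k)/(8+k) > 0.77 and solve: k > (0.77·8 − 4)/(1 − 0.77) = 9.391.
The smallest integer exceeding 9.391 is 10.

k = 10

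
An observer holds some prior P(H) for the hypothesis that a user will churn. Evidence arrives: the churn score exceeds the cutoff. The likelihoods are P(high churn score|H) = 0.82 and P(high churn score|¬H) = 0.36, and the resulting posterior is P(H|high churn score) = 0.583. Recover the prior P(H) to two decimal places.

In odds form, posterior odds = prior odds × likelihood ratio, so prior odds = posterior odds ÷ LR.
Posterior odds = 0.583/(1−0.583) = 1.3981. LR = 0.82/0.36 = 2.2778.
Prior odds = 1.3981/2.2778 = 0.6138, so P(H) = 0.6138/(1+0.6138) ≈ 0.38.

P(H) = 0.38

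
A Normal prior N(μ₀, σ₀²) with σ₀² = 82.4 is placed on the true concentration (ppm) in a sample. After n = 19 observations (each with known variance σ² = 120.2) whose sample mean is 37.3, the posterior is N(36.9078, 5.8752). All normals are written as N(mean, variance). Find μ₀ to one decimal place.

The posterior mean is a precision-weighted average: μ_n = (τ₀μ₀ + τ_data·x̄)/(τ₀+τ_data), with τ₀=1/σ₀² and τ_data=n/σ².
Here τ₀ = 1/82.4 = 0.012136 and τ_data = 19/120.2 = 0.158070, so τ_n = 0.170206.
Rearranging for μ₀: μ₀ = (μ_n·τ_n − τ_data·x̄)/τ₀ = (36.9078·0.170206 − 0.158070·37.3) / 0.012136 = 0.385918/0.012136 ≈ 31.8.

μ₀ = 31.8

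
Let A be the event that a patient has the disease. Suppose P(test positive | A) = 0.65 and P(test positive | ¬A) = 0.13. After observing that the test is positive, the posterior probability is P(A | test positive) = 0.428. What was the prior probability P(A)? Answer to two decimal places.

In odds form, posterior odds = prior odds × likelihood ratio, so prior odds = posterior odds ÷ LR.
Posterior odds = 0.428/(1−0.428) = 0.7483. LR = 0.65/0.13 = 5.0000.
Prior odds = 0.7483/5.0000 = 0.1497, so P(A) = 0.1497/(1+0.1497) ≈ 0.13.

P(A) = 0.13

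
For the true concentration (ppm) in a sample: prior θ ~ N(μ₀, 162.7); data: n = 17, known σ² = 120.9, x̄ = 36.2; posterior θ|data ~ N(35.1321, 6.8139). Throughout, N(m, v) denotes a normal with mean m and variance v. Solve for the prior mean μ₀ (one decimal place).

With known observation variance, the Normal–Normal posterior has precision τ_n = τ₀ + n/σ² and mean μ_n = (τ₀μ₀ + (n/σ²)x̄)/τ_n.
Here τ₀ = 1/162.7 = 0.006146 and τ_data = 17/120.9 = 0.140612, so τ_n = 0.146758.
Rearranging for μ₀: μ₀ = (μ_n·τ_n − τ_data·x̄)/τ₀ = (35.1321·0.146758 − 0.140612·36.2) / 0.006146 = 0.065762/0.006146 ≈ 10.7.

μ₀ = 10.7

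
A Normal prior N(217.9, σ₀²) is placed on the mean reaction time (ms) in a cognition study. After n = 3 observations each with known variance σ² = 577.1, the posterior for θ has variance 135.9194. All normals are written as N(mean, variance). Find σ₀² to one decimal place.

For the Normal–Normal model with known σ², precisions add: τ_n = τ₀ + n/σ².
So 1/σ₀² = 1/135.9194 − 3/577.1 = 0.007357 − 0.005198 = 0.002159.
Hence σ₀² = 1/0.002159 ≈ 463.2.

σ₀² = 463.2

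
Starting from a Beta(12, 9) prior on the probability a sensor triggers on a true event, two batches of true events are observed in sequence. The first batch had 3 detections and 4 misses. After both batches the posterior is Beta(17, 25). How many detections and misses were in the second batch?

2 detections and 12 misses

Sequential conjugate updates are equivalent to a single update on the pooled data, so total successes = posterior α − prior α and total failures = posterior β − prior β.
Total across both batches: 17−12=5 detections, 25−9=16 misses.
Subtract the first batch: 5−3=2 detections and 16−4=12 misses.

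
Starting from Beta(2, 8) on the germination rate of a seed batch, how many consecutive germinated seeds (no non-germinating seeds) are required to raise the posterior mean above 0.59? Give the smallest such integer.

After k germinated seeds and 0 non-germinating seeds the posterior is Beta(2+k, 8), with mean (2+k)/(2+8+k).
Set (2+k)/(10+k) > 0.59 and solve: k > (0.59·10 − 2)/(1 − 0.59) = 9.512.
The smallest integer exceeding 9.512 is 10.

k = 10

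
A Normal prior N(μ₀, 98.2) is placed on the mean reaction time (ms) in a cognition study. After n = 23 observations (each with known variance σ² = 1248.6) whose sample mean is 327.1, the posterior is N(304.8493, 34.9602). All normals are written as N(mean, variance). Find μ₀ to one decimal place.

With known observation variance, the Normal–Normal posterior has precision τ_n = τ₀ + n/σ² and mean μ_n = (τ₀μ₀ + (n/σ²)x̄)/τ_n.
Here τ₀ = 1/98.2 = 0.010183 and τ_data = 23/1248.6 = 0.018421, so τ_n = 0.028604.
Rearranging for μ₀: μ₀ = (μ_n·τ_n − τ_data·x̄)/τ₀ = (304.8493·0.028604 − 0.018421·327.1) / 0.010183 = 2.694400/0.010183 ≈ 264.6.

μ₀ = 264.6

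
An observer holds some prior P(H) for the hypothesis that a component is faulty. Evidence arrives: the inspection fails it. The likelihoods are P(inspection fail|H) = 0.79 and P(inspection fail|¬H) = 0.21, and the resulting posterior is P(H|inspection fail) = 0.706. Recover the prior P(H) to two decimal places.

P(H) = 0.39

In odds form, posterior odds = prior odds × likelihood ratio, so prior odds = posterior odds ÷ LR.
Posterior odds = 0.706/(1−0.706) = 2.4014. LR = 0.79/0.21 = 3.7619.
Prior odds = 2.4014/3.7619 = 0.6383, so P(H) = 0.6383/(1+0.6383) ≈ 0.39.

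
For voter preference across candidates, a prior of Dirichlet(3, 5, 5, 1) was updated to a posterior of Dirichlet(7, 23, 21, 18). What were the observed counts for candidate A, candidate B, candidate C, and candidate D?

counts (4, 18, 16, 17)

For a Dirichlet(α) prior with multinomial counts c, the posterior is Dirichlet(α + c) componentwise.
Counts are posterior − prior componentwise: 7−3=4, 23−5=18, 21−5=16, 18−1=17.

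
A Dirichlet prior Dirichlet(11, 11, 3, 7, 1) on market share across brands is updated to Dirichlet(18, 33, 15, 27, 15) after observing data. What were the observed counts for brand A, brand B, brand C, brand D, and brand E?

counts (7, 22, 12, 20, 14)

For a Dirichlet(α) prior with multinomial counts c, the posterior is Dirichlet(α + c) componentwise.
Counts are posterior − prior componentwise: 18−11=7, 33−11=22, 15−3=12, 27−7=20, 15−1=14.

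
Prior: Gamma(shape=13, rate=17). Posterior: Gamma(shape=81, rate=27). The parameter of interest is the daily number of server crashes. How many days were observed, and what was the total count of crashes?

A Gamma(α, β) prior (rate parametrization) on a Poisson rate with n observations summing to S gives posterior Gamma(α+S, β+n).
Matching: Σxᵢ = 81 − 13 = 68 and n = 27 − 17 = 10.

n = 10 days with total 68 crashes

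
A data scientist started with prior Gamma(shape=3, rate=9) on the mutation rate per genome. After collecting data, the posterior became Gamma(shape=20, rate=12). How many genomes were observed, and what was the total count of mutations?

n = 3 genomes with total 17 mutations

A Gamma(α, β) prior (rate parametrization) on a Poisson rate with n observations summing to S gives posterior Gamma(α+S, β+n).
Matching: Σxᵢ = 20 − 3 = 17 and n = 12 − 9 = 3.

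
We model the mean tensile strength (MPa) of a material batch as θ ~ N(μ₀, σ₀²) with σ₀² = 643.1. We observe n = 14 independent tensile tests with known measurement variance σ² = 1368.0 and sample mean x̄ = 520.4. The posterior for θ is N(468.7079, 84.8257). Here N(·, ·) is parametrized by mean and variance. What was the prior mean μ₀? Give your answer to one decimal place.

The posterior mean is a precision-weighted average: μ_n = (τ₀μ₀ + τ_data·x̄)/(τ₀+τ_data), with τ₀=1/σ₀² and τ_data=n/σ².
Here τ₀ = 1/643.1 = 0.001555 and τ_data = 14/1368.0 = 0.010234, so τ_n = 0.011789.
Rearranging for μ₀: μ₀ = (μ_n·τ_n − τ_data·x̄)/τ₀ = (468.7079·0.011789 − 0.010234·520.4) / 0.001555 = 0.199824/0.001555 ≈ 128.5.

μ₀ = 128.5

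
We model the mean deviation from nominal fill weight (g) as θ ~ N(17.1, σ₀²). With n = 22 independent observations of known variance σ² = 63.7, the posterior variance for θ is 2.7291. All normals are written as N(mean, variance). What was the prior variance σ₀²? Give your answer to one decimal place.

For the Normal–Normal model with known σ², precisions add: τ_n = τ₀ + n/σ².
So 1/σ₀² = 1/2.7291 − 22/63.7 = 0.366421 − 0.345369 = 0.021052.
Hence σ₀² = 1/0.021052 ≈ 47.5.

σ₀² = 47.5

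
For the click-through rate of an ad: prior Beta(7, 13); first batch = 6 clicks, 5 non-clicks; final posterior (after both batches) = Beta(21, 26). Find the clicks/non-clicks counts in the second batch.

Because Beta–binomial updating is additive in the counts, the combined data contributed (α_post−α_prior, β_post−β_prior) successes and failures.
Total across both batches: 21−7=14 clicks, 26−13=13 non-clicks.
Subtract the first batch: 14−6=8 clicks and 13−5=8 non-clicks.

8 clicks and 8 non-clicks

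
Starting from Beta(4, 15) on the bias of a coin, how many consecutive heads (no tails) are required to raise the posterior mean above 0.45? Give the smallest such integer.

After k heads and 0 tails the posterior is Beta(4+k, 15), with mean (4+k)/(4+15+k).
Set (4+k)/(19+k) > 0.45 and solve: k > (0.45·19 − 4)/(1 − 0.45) = 8.273.
The smallest integer exceeding 8.273 is 9, and checking k=9: (13)/(28) = 0.4643 > 0.45.

k = 9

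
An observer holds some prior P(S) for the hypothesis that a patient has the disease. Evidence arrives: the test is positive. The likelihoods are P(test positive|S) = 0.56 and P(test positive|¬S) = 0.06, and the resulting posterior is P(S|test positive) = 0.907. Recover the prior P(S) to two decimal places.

In odds form, posterior odds = prior odds × likelihood ratio, so prior odds = posterior odds ÷ LR.
Posterior odds = 0.907/(1−0.907) = 9.7527. LR = 0.56/0.06 = 9.3333.
Prior odds = 9.7527/9.3333 = 1.0449, so P(S) = 1.0449/(1+1.0449) ≈ 0.51.

P(S) = 0.51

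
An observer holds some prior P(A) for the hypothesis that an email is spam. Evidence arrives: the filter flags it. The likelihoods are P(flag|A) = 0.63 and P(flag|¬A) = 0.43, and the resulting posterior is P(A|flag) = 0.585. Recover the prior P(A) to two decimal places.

In odds form, posterior odds = prior odds × likelihood ratio, so prior odds = posterior odds ÷ LR.
Posterior odds = 0.585/(1−0.585) = 1.4096. LR = 0.63/0.43 = 1.4651.
Prior odds = 1.4096/1.4651 = 0.9621, so P(A) = 0.9621/(1+0.9621) ≈ 0.49.

P(A) = 0.49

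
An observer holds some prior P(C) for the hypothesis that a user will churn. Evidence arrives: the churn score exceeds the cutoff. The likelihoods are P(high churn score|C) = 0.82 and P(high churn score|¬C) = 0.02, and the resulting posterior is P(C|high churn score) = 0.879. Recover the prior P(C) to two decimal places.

In odds form, posterior odds = prior odds × likelihood ratio, so prior odds = posterior odds ÷ LR.
Posterior odds = 0.879/(1−0.879) = 7.2645. LR = 0.82/0.02 = 41.0000.
Prior odds = 7.2645/41.0000 = 0.1772, so P(C) = 0.1772/(1+0.1772) ≈ 0.15.

P(C) = 0.15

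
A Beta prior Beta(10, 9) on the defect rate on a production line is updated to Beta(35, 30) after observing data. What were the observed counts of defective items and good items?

Under Beta–binomial conjugacy the posterior parameters are (α+s, β+f).
Match parameters: s=35−10=25, f=30−9=21.

25 defective items and 21 good items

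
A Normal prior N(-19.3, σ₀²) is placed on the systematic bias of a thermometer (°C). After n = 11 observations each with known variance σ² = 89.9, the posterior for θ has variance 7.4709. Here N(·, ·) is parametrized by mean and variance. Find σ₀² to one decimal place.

σ₀² = 87.0

Posterior precision equals prior precision plus data precision: 1/σ_n² = 1/σ₀² + n/σ².
So 1/σ₀² = 1/7.4709 − 11/89.9 = 0.133853 − 0.122358 = 0.011495.
Hence σ₀² = 1/0.011495 ≈ 87.0.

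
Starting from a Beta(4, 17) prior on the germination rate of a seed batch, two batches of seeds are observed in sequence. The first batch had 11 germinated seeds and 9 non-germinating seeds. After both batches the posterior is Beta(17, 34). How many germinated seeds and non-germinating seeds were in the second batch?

Sequential conjugate updates are equivalent to a single update on the pooled data, so total successes = posterior α − prior α and total failures = posterior β − prior β.
Total across both batches: 17−4=13 germinated seeds, 34−17=17 non-germinating seeds.
Subtract the first batch: 13−11=2 germinated seeds and 17−9=8 non-germinating seeds.

2 germinated seeds and 8 non-germinating seeds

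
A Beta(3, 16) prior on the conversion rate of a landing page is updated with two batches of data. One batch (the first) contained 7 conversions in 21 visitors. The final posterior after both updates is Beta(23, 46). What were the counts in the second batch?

13 conversions and 16 bounces

Sequential conjugate updates are equivalent to a single update on the pooled data, so total successes = posterior α − prior α and total failures = posterior β − prior β.
Total across both batches: 23−3=20 conversions, 46−16=30 bounces.
Subtract the first batch: 20−7=13 conversions and 30−14=16 bounces.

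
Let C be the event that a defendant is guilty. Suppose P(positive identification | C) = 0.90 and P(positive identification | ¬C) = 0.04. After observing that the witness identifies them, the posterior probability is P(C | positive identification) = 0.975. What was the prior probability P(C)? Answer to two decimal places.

In odds form, posterior odds = prior odds × likelihood ratio, so prior odds = posterior odds ÷ LR.
Posterior odds = 0.975/(1−0.975) = 39.0000. LR = 0.90/0.04 = 22.5000.
Prior odds = 39.0000/22.5000 = 1.7333, so P(C) = 1.7333/(1+1.7333) ≈ 0.63.

P(C) = 0.63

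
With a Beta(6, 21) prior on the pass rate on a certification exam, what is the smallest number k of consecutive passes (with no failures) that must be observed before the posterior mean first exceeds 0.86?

k = 124

After k passes and 0 failures the posterior is Beta(6+k, 21), with mean (6+k)/(6+21+k).
Set (6+k)/(27+k) > 0.86 and solve: k > (0.86·27 − 6)/(1 − 0.86) = 123.000.
The smallest integer exceeding 123.000 is 124.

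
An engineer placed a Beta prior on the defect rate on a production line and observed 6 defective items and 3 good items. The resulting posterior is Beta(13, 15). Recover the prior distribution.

Beta(7, 12)

Under Beta–binomial conjugacy the posterior parameters are (α+s, β+f).
So α = 13 − 6 = 7 and β = 15 − 3 = 12.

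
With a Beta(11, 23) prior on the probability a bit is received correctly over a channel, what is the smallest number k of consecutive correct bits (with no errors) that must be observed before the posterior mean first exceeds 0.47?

After k correct bits and 0 errors the posterior is Beta(11+k, 23), with mean (11+k)/(11+23+k).
Set (11+k)/(34+k) > 0.47 and solve: k > (0.47·34 − 11)/(1 − 0.47) = 9.396.
The smallest integer exceeding 9.396 is 10, and checking k=10: (21)/(44) = 0.4773 > 0.47.

k = 10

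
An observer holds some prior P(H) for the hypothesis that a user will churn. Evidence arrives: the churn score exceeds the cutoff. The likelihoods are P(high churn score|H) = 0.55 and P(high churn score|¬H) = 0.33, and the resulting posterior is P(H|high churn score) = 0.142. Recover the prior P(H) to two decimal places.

P(H) = 0.09

Bayes' rule in odds form gives O(H|E) = O(H)·[P(E|H)/P(E|¬H)], hence O(H) = O(H|E)/LR.
Posterior odds = 0.142/(1−0.142) = 0.1655. LR = 0.55/0.33 = 1.6667.
Prior odds = 0.1655/1.6667 = 0.0993, so P(H) = 0.0993/(1+0.0993) ≈ 0.09.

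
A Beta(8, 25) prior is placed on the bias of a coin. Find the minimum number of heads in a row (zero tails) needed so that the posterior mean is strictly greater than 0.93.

k = 325

After k heads and 0 tails the posterior is Beta(8+k, 25), with mean (8+k)/(8+25+k).
Set (8+k)/(33+k) > 0.93 and solve: k > (0.93·33 − 8)/(1 − 0.93) = 324.143.
The smallest integer exceeding 324.143 is 325.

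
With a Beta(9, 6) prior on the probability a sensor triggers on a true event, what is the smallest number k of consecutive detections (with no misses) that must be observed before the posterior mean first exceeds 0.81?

After k detections and 0 misses the posterior is Beta(9+k, 6), with mean (9+k)/(9+6+k).
Set (9+k)/(15+k) > 0.81 and solve: k > (0.81·15 − 9)/(1 − 0.81) = 16.579.
The smallest integer exceeding 16.579 is 17.

k = 17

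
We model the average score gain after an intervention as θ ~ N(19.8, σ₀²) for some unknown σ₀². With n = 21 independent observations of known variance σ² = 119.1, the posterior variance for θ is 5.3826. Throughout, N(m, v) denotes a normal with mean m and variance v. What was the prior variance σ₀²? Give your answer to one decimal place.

σ₀² = 105.7

For the Normal–Normal model with known σ², precisions add: τ_n = τ₀ + n/σ².
So 1/σ₀² = 1/5.3826 − 21/119.1 = 0.185784 − 0.176322 = 0.009462.
Hence σ₀² = 1/0.009462 ≈ 105.7.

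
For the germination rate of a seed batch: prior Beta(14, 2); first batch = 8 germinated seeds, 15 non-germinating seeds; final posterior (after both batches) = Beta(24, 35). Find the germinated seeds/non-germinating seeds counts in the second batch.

2 germinated seeds and 18 non-germinating seeds

Because Beta–binomial updating is additive in the counts, the combined data contributed (α_post−α_prior, β_post−β_prior) successes and failures.
Total across both batches: 24−14=10 germinated seeds, 35−2=33 non-germinating seeds.
Subtract the first batch: 10−8=2 germinated seeds and 33−15=18 non-germinating seeds.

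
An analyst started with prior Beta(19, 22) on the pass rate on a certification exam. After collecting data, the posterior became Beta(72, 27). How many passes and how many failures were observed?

Beta is conjugate to the binomial likelihood: posterior = Beta(a+s, b+f).
So s = 72 − 19 = 53 and f = 27 − 22 = 5.

53 passes and 5 failures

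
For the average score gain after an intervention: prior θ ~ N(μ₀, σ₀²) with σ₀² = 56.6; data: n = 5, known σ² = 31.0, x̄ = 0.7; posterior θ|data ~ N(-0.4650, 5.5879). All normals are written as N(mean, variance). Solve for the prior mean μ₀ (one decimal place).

The posterior mean is a precision-weighted average: μ_n = (τ₀μ₀ + τ_data·x̄)/(τ₀+τ_data), with τ₀=1/σ₀² and τ_data=n/σ².
Here τ₀ = 1/56.6 = 0.017668 and τ_data = 5/31.0 = 0.161290, so τ_n = 0.178958.
Rearranging for μ₀: μ₀ = (μ_n·τ_n − τ_data·x̄)/τ₀ = (-0.4650·0.178958 − 0.161290·0.7) / 0.017668 = -0.196118/0.017668 ≈ -11.1.

μ₀ = -11.1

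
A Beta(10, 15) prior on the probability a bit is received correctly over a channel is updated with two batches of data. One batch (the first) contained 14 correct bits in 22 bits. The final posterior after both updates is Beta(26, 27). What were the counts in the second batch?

2 correct bits and 4 errors

Because Beta–binomial updating is additive in the counts, the combined data contributed (α_post−α_prior, β_post−β_prior) successes and failures.
Total across both batches: 26−10=16 correct bits, 27−15=12 errors.
Subtract the first batch: 16−14=2 correct bits and 12−8=4 errors.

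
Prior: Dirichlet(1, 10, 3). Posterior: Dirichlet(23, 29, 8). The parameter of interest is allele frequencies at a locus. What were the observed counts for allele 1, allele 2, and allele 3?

counts (22, 19, 5)

For a Dirichlet(α) prior with multinomial counts c, the posterior is Dirichlet(α + c) componentwise.
Counts are posterior − prior componentwise: 23−1=22, 29−10=19, 8−3=5.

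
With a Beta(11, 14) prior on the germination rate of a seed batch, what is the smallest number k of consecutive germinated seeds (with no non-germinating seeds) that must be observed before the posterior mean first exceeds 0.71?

After k germinated seeds and 0 non-germinating seeds the posterior is Beta(11+k, 14), with mean (11+k)/(11+14+k).
Set (11+k)/(25+k) > 0.71 and solve: k > (0.71·25 − 11)/(1 − 0.71) = 23.276.
The smallest integer exceeding 23.276 is 24.

k = 24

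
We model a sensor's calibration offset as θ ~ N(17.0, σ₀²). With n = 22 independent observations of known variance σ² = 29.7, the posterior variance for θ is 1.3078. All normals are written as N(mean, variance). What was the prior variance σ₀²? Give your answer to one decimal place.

Posterior precision equals prior precision plus data precision: 1/σ_n² = 1/σ₀² + n/σ².
So 1/σ₀² = 1/1.3078 − 22/29.7 = 0.764643 − 0.740741 = 0.023902.
Hence σ₀² = 1/0.023902 ≈ 41.8.

σ₀² = 41.8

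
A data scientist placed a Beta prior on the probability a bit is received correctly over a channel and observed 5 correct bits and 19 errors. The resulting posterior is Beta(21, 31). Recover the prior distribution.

Beta(16, 12)

A Beta(α, β) prior with s successes and f failures in binomial data gives a Beta(α+s, β+f) posterior.
Subtract the data counts: 21−5=16, 31−19=12.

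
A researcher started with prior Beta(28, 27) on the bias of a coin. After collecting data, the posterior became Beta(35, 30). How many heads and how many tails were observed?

Under Beta–binomial conjugacy the posterior parameters are (a+s, b+f).
Match parameters: s=35−28=7, f=30−27=3.

7 heads and 3 tails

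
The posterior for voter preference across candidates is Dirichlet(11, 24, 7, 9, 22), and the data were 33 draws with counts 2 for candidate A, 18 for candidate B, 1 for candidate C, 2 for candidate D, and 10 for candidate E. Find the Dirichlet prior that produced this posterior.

For a Dirichlet(α) prior with multinomial counts c, the posterior is Dirichlet(α + c) componentwise.
Subtract each count from the matching posterior parameter: 11−2=9, 24−18=6, 7−1=6, 9−2=7, 22−10=12.

Dirichlet(9, 6, 6, 7, 12)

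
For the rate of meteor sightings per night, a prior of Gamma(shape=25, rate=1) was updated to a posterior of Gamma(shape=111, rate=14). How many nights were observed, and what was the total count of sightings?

A Gamma(α, β) prior (rate parametrization) on a Poisson rate with n observations summing to S gives posterior Gamma(α+S, β+n).
Matching: Σxᵢ = 111 − 25 = 86 and n = 14 − 1 = 13.

n = 13 nights with total 86 sightings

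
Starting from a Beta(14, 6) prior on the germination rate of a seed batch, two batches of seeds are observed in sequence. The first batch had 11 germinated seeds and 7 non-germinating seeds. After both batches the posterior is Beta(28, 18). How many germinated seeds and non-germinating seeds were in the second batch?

3 germinated seeds and 5 non-germinating seeds

Sequential conjugate updates are equivalent to a single update on the pooled data, so total successes = posterior α − prior α and total failures = posterior β − prior β.
Total across both batches: 28−14=14 germinated seeds, 18−6=12 non-germinating seeds.
Subtract the first batch: 14−11=3 germinated seeds and 12−7=5 non-germinating seeds.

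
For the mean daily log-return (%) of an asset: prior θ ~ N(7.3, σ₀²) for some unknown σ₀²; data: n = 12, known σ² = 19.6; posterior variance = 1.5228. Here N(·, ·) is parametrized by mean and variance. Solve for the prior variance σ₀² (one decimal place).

σ₀² = 22.5

For the Normal–Normal model with known σ², precisions add: τ_n = τ₀ + n/σ².
So 1/σ₀² = 1/1.5228 − 12/19.6 = 0.656685 − 0.612245 = 0.044440.
Hence σ₀² = 1/0.044440 ≈ 22.5.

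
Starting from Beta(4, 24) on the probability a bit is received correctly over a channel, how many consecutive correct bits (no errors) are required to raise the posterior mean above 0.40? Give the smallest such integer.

k = 13

After k correct bits and 0 errors the posterior is Beta(4+k, 24), with mean (4+k)/(4+24+k).
Set (4+k)/(28+k) > 0.40 and solve: k > (0.40·28 − 4)/(1 − 0.40) = 12.000.
The smallest integer exceeding 12.000 is 13, and checking k=13: (17)/(41) = 0.4146 > 0.40.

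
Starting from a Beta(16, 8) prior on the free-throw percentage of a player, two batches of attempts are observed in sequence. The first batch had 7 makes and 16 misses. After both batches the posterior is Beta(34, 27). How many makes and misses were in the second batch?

11 makes and 3 misses

Sequential conjugate updates are equivalent to a single update on the pooled data, so total successes = posterior α − prior α and total failures = posterior β − prior β.
Total across both batches: 34−16=18 makes, 27−8=19 misses.
Subtract the first batch: 18−7=11 makes and 19−16=3 misses.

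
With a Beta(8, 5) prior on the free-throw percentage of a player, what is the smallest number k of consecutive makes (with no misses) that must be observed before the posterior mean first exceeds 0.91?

k = 43

After k makes and 0 misses the posterior is Beta(8+k, 5), with mean (8+k)/(8+5+k).
Set (8+k)/(13+k) > 0.91 and solve: k > (0.91·13 − 8)/(1 − 0.91) = 42.556.
The smallest integer exceeding 42.556 is 43.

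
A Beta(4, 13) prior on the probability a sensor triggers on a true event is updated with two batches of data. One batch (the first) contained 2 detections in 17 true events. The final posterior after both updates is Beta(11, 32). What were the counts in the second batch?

Because Beta–binomial updating is additive in the counts, the combined data contributed (α_post−α_prior, β_post−β_prior) successes and failures.
Total across both batches: 11−4=7 detections, 32−13=19 misses.
Subtract the first batch: 7−2=5 detections and 19−15=4 misses.

5 detections and 4 misses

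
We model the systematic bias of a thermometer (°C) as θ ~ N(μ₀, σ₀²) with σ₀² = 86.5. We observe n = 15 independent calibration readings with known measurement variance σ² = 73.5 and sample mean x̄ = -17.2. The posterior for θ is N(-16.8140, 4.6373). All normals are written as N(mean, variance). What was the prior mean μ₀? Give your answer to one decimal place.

The posterior mean is a precision-weighted average: μ_n = (τ₀μ₀ + τ_data·x̄)/(τ₀+τ_data), with τ₀=1/σ₀² and τ_data=n/σ².
Here τ₀ = 1/86.5 = 0.011561 and τ_data = 15/73.5 = 0.204082, so τ_n = 0.215643.
Rearranging for μ₀: μ₀ = (μ_n·τ_n − τ_data·x̄)/τ₀ = (-16.8140·0.215643 − 0.204082·-17.2) / 0.011561 = -0.115611/0.011561 ≈ -10.0.

μ₀ = -10.0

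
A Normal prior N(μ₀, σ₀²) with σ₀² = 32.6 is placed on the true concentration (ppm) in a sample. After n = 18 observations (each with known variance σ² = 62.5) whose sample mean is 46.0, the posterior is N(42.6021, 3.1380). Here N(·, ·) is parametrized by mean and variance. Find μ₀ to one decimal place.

The posterior mean is a precision-weighted average: μ_n = (τ₀μ₀ + τ_data·x̄)/(τ₀+τ_data), with τ₀=1/σ₀² and τ_data=n/σ².
Here τ₀ = 1/32.6 = 0.030675 and τ_data = 18/62.5 = 0.288000, so τ_n = 0.318675.
Rearranging for μ₀: μ₀ = (μ_n·τ_n − τ_data·x̄)/τ₀ = (42.6021·0.318675 − 0.288000·46.0) / 0.030675 = 0.328224/0.030675 ≈ 10.7.

μ₀ = 10.7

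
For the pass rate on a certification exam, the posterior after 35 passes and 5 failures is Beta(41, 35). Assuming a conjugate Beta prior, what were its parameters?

Beta is conjugate to the binomial likelihood: posterior = Beta(a+s, b+f).
Subtract the data counts: 41−35=6, 35−5=30.

Beta(6, 30)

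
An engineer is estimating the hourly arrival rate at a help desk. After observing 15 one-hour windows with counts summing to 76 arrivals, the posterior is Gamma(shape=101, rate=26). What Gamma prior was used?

Gamma(shape=25, rate=11)

A Gamma(α, β) prior (rate parametrization) on a Poisson rate with n observations summing to S gives posterior Gamma(α+S, β+n).
So α = 101 − 76 = 25 and β = 26 − 15 = 11.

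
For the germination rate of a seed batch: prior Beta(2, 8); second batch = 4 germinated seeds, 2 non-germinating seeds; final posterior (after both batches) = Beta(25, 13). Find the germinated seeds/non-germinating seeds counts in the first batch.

Sequential conjugate updates are equivalent to a single update on the pooled data, so total successes = posterior α − prior α and total failures = posterior β − prior β.
Total across both batches: 25−2=23 germinated seeds, 13−8=5 non-germinating seeds.
Subtract the second batch: 23−4=19 germinated seeds and 5−2=3 non-germinating seeds.

19 germinated seeds and 3 non-germinating seeds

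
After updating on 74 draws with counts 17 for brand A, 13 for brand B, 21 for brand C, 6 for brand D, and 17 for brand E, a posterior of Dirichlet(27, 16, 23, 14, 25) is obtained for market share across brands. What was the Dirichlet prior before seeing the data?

Dirichlet(10, 3, 2, 8, 8)

For a Dirichlet(α) prior with multinomial counts c, the posterior is Dirichlet(α + c) componentwise.
Subtract each count from the matching posterior parameter: 27−17=10, 16−13=3, 23−21=2, 14−6=8, 25−17=8.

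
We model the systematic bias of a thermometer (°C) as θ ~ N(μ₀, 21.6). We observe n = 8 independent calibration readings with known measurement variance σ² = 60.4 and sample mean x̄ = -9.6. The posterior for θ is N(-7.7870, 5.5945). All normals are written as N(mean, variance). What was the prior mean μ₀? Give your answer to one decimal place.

μ₀ = -2.6

The posterior mean is a precision-weighted average: μ_n = (τ₀μ₀ + τ_data·x̄)/(τ₀+τ_data), with τ₀=1/σ₀² and τ_data=n/σ².
Here τ₀ = 1/21.6 = 0.046296 and τ_data = 8/60.4 = 0.132450, so τ_n = 0.178746.
Rearranging for μ₀: μ₀ = (μ_n·τ_n − τ_data·x̄)/τ₀ = (-7.7870·0.178746 − 0.132450·-9.6) / 0.046296 = -0.120375/0.046296 ≈ -2.6.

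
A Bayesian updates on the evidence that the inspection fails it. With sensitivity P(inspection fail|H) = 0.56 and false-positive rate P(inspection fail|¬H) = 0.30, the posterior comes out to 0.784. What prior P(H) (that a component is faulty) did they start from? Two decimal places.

In odds form, posterior odds = prior odds × likelihood ratio, so prior odds = posterior odds ÷ LR.
Posterior odds = 0.784/(1−0.784) = 3.6296. LR = 0.56/0.30 = 1.8667.
Prior odds = 3.6296/1.8667 = 1.9444, so P(H) = 1.9444/(1+1.9444) ≈ 0.66.

P(H) = 0.66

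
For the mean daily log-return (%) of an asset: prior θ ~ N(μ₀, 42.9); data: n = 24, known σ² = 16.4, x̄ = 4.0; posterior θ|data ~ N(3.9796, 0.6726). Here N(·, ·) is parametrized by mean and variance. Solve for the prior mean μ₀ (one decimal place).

With known observation variance, the Normal–Normal posterior has precision τ_n = τ₀ + n/σ² and mean μ_n = (τ₀μ₀ + (n/σ²)x̄)/τ_n.
Here τ₀ = 1/42.9 = 0.023310 and τ_data = 24/16.4 = 1.463415, so τ_n = 1.486725.
Rearranging for μ₀: μ₀ = (μ_n·τ_n − τ_data·x̄)/τ₀ = (3.9796·1.486725 − 1.463415·4.0) / 0.023310 = 0.062911/0.023310 ≈ 2.7.

μ₀ = 2.7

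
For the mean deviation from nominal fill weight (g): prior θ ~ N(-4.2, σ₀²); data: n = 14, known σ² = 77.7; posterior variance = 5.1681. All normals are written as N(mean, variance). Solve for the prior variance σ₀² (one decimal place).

σ₀² = 75.1

Posterior precision equals prior precision plus data precision: 1/σ_n² = 1/σ₀² + n/σ².
So 1/σ₀² = 1/5.1681 − 14/77.7 = 0.193495 − 0.180180 = 0.013315.
Hence σ₀² = 1/0.013315 ≈ 75.1.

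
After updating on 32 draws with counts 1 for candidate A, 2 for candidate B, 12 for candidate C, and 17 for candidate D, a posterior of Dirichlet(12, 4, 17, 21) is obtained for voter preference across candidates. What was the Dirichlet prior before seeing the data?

Dirichlet(11, 2, 5, 4)

For a Dirichlet(α) prior with multinomial counts c, the posterior is Dirichlet(α + c) componentwise.
Subtract each count from the matching posterior parameter: 12−1=11, 4−2=2, 17−12=5, 21−17=4.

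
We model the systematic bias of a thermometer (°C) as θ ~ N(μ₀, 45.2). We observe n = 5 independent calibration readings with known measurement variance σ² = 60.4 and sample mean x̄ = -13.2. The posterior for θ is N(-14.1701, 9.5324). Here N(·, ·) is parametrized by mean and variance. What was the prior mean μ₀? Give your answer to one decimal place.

μ₀ = -17.8

The posterior mean is a precision-weighted average: μ_n = (τ₀μ₀ + τ_data·x̄)/(τ₀+τ_data), with τ₀=1/σ₀² and τ_data=n/σ².
Here τ₀ = 1/45.2 = 0.022124 and τ_data = 5/60.4 = 0.082781, so τ_n = 0.104905.
Rearranging for μ₀: μ₀ = (μ_n·τ_n − τ_data·x̄)/τ₀ = (-14.1701·0.104905 − 0.082781·-13.2) / 0.022124 = -0.393805/0.022124 ≈ -17.8.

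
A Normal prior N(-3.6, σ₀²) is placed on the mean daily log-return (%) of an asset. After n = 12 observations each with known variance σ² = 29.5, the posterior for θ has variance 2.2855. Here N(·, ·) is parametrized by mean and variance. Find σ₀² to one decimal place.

For the Normal–Normal model with known σ², precisions add: τ_n = τ₀ + n/σ².
So 1/σ₀² = 1/2.2855 − 12/29.5 = 0.437541 − 0.406780 = 0.030761.
Hence σ₀² = 1/0.030761 ≈ 32.5.

σ₀² = 32.5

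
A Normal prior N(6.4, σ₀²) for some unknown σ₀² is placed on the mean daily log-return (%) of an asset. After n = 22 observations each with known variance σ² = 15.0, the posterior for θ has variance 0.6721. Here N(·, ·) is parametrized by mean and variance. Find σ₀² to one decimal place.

σ₀² = 47.2

Posterior precision equals prior precision plus data precision: 1/σ_n² = 1/σ₀² + n/σ².
So 1/σ₀² = 1/0.6721 − 22/15.0 = 1.487874 − 1.466667 = 0.021207.
Hence σ₀² = 1/0.021207 ≈ 47.2.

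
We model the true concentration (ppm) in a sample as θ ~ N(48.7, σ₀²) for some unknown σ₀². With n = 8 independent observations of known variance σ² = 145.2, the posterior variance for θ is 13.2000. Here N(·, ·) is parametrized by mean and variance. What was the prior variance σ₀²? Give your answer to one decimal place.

Posterior precision equals prior precision plus data precision: 1/σ_n² = 1/σ₀² + n/σ².
So 1/σ₀² = 1/13.2000 − 8/145.2 = 0.075758 − 0.055096 = 0.020662.
Hence σ₀² = 1/0.020662 ≈ 48.4.

σ₀² = 48.4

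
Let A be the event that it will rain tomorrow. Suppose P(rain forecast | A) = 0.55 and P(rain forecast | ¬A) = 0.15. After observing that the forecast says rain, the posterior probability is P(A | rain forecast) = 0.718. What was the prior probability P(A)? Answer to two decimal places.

P(A) = 0.41

In odds form, posterior odds = prior odds × likelihood ratio, so prior odds = posterior odds ÷ LR.
Posterior odds = 0.718/(1−0.718) = 2.5461. LR = 0.55/0.15 = 3.6667.
Prior odds = 2.5461/3.6667 = 0.6944, so P(A) = 0.6944/(1+0.6944) ≈ 0.41.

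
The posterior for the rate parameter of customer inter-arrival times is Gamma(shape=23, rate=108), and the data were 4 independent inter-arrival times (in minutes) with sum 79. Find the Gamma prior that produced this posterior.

For an exponential likelihood with a Gamma(α, β) prior on the rate, n observations with total T give posterior Gamma(α+n, β+T).
So α = 23 − 4 = 19 and β = 108 − 79 = 29.

Gamma(shape=19, rate=29)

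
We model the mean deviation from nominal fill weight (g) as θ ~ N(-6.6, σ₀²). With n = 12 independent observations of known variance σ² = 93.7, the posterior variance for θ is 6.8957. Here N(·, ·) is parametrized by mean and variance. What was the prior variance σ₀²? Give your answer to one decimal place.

σ₀² = 59.0

Posterior precision equals prior precision plus data precision: 1/σ_n² = 1/σ₀² + n/σ².
So 1/σ₀² = 1/6.8957 − 12/93.7 = 0.145018 − 0.128068 = 0.016950.
Hence σ₀² = 1/0.016950 ≈ 59.0.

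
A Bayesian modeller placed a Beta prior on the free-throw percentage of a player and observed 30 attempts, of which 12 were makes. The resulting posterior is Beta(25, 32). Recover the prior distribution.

Beta(13, 14)

Beta is conjugate to the binomial likelihood: posterior = Beta(a+s, b+f).
So a = 25 − 12 = 13 and b = 32 − 18 = 14.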